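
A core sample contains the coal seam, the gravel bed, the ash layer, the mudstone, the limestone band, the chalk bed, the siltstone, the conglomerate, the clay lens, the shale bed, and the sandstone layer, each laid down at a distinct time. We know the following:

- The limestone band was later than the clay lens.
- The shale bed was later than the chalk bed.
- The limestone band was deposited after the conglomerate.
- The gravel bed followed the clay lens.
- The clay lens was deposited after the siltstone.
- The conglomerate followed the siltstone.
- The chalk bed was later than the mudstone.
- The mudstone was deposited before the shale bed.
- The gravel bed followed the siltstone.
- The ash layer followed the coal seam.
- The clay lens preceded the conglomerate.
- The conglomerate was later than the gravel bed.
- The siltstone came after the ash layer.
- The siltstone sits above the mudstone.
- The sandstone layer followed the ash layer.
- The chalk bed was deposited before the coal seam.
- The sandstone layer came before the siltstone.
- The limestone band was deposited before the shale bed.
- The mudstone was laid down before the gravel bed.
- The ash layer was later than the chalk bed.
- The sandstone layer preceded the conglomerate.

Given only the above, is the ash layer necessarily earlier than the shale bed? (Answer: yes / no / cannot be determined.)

yes

Chain the constraints: the ash layer → the sandstone layer → the conglomerate → the limestone band → the shale bed. Each link is directly stated, so the ash layer comes before the shale bed.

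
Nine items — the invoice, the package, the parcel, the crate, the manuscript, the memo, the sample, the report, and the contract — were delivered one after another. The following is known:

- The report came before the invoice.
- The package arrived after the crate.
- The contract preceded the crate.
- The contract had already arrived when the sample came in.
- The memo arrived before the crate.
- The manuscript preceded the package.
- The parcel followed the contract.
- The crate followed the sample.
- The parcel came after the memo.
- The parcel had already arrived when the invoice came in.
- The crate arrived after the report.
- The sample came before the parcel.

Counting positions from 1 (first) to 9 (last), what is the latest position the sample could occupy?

5

The sample must come before the crate, the invoice, the package, and the parcel — 4 items forced after it.
Everything else can be placed before the sample in some valid order, so the sample can sit as late as position 9 − 4 = 5.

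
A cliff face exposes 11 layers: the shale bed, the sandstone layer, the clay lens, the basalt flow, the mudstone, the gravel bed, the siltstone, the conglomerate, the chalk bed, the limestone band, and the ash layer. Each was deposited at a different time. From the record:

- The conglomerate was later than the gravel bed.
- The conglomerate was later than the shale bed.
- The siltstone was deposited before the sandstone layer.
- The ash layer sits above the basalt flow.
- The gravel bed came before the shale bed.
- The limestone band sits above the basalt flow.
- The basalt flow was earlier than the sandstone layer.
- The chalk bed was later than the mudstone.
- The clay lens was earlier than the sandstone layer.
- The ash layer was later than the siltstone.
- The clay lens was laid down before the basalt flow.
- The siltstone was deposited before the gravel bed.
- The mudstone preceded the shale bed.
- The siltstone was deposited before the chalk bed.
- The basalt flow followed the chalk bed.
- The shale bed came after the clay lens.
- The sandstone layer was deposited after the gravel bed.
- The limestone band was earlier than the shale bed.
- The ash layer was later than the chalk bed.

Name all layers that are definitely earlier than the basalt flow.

Directly stated before the basalt flow: the chalk bed and the clay lens.
The mudstone reaches the basalt flow via the mudstone → the chalk bed → the basalt flow.
The siltstone reaches the basalt flow via the siltstone → the chalk bed → the basalt flow.

the chalk bed, the clay lens, the mudstone, the siltstone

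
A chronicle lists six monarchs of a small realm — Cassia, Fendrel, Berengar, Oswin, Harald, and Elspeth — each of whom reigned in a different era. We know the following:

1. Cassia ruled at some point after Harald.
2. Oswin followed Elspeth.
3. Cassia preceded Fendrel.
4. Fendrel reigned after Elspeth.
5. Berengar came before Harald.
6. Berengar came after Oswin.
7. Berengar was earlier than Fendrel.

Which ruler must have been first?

Elspeth

Elspeth has a chain of constraints placing them before every other ruler, so Elspeth must be first.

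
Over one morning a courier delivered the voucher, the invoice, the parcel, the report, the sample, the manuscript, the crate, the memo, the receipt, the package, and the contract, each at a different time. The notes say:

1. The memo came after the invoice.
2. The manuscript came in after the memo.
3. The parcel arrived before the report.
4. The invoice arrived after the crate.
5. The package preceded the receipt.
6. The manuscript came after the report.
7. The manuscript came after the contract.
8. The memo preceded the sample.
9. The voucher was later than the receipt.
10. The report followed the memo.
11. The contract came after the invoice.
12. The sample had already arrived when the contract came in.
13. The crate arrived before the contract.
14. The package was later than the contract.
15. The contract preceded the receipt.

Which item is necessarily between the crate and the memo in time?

Tracing the constraints gives the crate → the invoice → the memo, so the invoice sits after the crate and before the memo.
No other item is forced both after the crate and before the memo.

the invoice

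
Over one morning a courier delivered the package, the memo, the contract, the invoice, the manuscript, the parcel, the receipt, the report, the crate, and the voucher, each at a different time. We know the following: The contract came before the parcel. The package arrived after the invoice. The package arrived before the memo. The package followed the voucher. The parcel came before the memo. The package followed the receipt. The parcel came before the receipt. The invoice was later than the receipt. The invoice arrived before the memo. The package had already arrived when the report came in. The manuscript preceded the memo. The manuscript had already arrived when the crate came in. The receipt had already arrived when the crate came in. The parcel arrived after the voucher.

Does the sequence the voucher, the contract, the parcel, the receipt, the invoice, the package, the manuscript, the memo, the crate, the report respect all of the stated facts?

yes

Check each stated constraint against the proposed order — e.g. the receipt is ahead of the crate; the voucher is ahead of the package. Every pair is in the required order; nothing is violated.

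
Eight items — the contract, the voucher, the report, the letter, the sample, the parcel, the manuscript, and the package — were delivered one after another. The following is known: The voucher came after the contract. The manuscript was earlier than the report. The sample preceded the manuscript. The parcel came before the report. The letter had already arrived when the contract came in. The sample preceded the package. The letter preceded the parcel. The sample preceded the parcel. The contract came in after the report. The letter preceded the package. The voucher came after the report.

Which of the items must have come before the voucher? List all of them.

the contract, the letter, the manuscript, the parcel, the report, the sample

Directly stated before the voucher: the contract and the report.
The letter reaches the voucher via the letter → the contract → the voucher.
The manuscript reaches the voucher via the manuscript → the report → the voucher.
The parcel reaches the voucher via the parcel → the report → the voucher.
Likewise the sample reaches the voucher by chaining the stated constraints.
No chain forces the package ahead of the voucher.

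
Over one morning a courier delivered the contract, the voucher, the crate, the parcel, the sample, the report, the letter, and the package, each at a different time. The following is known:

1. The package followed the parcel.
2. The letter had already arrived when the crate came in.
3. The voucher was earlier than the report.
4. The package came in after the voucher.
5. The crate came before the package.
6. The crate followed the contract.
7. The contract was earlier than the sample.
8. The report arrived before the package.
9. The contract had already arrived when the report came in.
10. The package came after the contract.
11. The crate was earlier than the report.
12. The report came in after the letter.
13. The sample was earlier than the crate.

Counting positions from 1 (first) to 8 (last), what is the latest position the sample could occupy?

The sample must come before the crate, the package, and the report — 3 items forced after it.
Everything else can be placed before the sample in some valid order, so the sample can sit as late as position 8 − 3 = 5.

5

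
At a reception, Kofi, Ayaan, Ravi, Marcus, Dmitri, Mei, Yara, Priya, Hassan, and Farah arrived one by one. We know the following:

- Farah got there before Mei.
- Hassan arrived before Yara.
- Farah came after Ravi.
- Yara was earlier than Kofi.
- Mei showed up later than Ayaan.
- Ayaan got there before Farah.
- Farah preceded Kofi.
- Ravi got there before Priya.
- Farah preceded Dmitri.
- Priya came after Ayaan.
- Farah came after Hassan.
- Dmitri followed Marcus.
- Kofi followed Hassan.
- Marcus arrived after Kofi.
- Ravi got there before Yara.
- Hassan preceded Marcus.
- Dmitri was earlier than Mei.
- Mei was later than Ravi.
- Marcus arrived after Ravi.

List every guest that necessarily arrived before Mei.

Directly stated before Mei: Ayaan, Dmitri, Farah, and Ravi.
Hassan reaches Mei via Hassan → Farah → Mei.
Kofi reaches Mei via Kofi → Marcus → Dmitri → Mei.
Marcus reaches Mei via Marcus → Dmitri → Mei.
Likewise Yara reaches Mei by chaining the stated constraints.
No chain forces Priya ahead of Mei.

Ayaan, Dmitri, Farah, Hassan, Kofi, Marcus, Ravi, Yara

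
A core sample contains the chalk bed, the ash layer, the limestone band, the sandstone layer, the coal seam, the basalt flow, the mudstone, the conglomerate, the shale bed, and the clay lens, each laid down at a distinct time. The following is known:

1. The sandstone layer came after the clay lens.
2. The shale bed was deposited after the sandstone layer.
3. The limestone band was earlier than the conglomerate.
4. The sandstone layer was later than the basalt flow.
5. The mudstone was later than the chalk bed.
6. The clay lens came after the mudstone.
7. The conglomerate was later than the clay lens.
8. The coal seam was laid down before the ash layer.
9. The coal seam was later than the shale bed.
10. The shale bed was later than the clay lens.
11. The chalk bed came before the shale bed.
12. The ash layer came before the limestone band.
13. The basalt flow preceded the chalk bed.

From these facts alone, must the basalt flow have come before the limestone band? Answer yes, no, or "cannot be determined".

yes

Chain the constraints: the basalt flow → the chalk bed → the shale bed → the coal seam → the ash layer → the limestone band. Each link is directly stated, so the basalt flow comes before the limestone band.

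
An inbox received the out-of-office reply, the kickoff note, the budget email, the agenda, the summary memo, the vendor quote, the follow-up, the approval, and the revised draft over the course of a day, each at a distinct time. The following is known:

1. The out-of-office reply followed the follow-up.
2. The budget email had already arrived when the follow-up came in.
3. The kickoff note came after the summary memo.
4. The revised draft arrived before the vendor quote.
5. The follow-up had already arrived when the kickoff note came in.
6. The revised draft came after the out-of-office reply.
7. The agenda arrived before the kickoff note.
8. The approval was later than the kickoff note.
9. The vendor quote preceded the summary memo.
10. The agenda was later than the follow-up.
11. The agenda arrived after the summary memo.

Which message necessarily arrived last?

the approval

Every other message has a chain of constraints placing it before the approval, so the approval is last.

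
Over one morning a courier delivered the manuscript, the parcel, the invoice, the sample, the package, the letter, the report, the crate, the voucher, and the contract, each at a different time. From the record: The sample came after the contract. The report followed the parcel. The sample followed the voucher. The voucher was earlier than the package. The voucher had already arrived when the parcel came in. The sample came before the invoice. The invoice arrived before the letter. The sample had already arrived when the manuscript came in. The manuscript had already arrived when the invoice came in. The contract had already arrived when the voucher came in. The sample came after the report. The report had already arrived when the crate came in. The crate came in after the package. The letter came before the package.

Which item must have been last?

the crate

Every other item has a chain of constraints placing it before the crate, so the crate is last.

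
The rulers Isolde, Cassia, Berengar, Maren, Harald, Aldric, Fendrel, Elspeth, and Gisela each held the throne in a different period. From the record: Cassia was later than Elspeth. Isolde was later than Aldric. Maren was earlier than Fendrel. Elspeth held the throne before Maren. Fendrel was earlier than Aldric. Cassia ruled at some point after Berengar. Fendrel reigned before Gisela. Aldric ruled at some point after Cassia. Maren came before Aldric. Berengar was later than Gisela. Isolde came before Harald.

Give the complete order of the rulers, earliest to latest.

Elspeth, Maren, Fendrel, Gisela, Berengar, Cassia, Aldric, Isolde, Harald

The constraints fix every adjacent pair, so only one ordering works:
Elspeth → Maren → Fendrel → Gisela → Berengar → Cassia → Aldric → Isolde → Harald.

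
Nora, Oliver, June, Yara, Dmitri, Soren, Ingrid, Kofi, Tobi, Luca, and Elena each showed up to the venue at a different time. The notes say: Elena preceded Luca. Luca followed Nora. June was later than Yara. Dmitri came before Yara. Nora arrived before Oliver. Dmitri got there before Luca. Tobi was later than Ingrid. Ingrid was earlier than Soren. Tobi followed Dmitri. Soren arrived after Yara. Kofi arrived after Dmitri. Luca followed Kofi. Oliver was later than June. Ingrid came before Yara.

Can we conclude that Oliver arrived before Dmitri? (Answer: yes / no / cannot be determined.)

Tracing the constraints gives Dmitri → Yara → June → Oliver, so Dmitri must come before Oliver.
That means Oliver cannot be before Dmitri.

no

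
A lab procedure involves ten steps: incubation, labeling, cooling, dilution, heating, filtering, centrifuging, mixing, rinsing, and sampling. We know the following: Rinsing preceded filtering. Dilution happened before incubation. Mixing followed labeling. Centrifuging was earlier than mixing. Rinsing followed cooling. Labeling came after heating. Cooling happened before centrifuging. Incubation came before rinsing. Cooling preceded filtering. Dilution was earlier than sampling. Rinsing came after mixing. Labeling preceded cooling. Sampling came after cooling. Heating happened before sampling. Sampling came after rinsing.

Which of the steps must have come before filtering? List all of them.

centrifuging, cooling, dilution, heating, incubation, labeling, mixing, rinsing

Directly stated before filtering: cooling and rinsing.
Centrifuging reaches filtering via centrifuging → mixing → rinsing → filtering.
Dilution reaches filtering via dilution → incubation → rinsing → filtering.
Heating reaches filtering via heating → labeling → cooling → filtering.
Likewise incubation, labeling, and mixing each reach filtering by chaining the stated constraints.
No chain forces sampling ahead of filtering.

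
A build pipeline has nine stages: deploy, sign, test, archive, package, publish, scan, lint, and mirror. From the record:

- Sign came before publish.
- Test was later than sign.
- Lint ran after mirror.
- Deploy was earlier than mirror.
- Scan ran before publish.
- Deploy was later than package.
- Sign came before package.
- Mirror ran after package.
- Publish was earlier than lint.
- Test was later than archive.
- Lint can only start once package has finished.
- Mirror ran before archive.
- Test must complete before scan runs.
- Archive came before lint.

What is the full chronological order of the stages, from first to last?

The constraints fix every adjacent pair, so only one ordering works:
sign → package → deploy → mirror → archive → test → scan → publish → lint.

sign, package, deploy, mirror, archive, test, scan, publish, lint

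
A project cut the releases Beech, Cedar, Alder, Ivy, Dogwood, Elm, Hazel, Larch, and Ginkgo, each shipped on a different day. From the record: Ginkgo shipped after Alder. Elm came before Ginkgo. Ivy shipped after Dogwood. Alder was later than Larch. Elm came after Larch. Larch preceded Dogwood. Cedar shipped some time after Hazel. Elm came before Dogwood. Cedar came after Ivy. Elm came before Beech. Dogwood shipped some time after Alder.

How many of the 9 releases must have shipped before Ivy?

Directly stated before Ivy: Dogwood.
Alder reaches Ivy via Alder → Dogwood → Ivy.
Elm reaches Ivy via Elm → Dogwood → Ivy.
Larch reaches Ivy via Larch → Dogwood → Ivy.
No chain forces Ginkgo (or any of the others) ahead of Ivy.
That's Alder, Dogwood, Elm, and Larch — 4 in all.

4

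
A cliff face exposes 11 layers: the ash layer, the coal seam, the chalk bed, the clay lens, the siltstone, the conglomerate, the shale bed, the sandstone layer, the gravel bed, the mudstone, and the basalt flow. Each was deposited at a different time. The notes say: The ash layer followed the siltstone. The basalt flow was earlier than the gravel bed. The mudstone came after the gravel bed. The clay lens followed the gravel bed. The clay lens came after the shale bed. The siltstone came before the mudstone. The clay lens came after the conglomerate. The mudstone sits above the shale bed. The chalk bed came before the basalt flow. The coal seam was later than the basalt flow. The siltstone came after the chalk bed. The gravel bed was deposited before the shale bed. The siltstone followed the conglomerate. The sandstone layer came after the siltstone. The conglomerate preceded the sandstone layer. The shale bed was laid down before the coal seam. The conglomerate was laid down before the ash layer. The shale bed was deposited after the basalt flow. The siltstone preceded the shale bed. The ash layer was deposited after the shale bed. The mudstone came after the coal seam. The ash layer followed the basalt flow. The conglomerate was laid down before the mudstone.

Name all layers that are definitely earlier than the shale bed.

the basalt flow, the chalk bed, the conglomerate, the gravel bed, the siltstone

Directly stated before the shale bed: the basalt flow, the gravel bed, and the siltstone.
The chalk bed reaches the shale bed via the chalk bed → the siltstone → the shale bed.
The conglomerate reaches the shale bed via the conglomerate → the siltstone → the shale bed.
No chain forces the sandstone layer (or any of the others) ahead of the shale bed.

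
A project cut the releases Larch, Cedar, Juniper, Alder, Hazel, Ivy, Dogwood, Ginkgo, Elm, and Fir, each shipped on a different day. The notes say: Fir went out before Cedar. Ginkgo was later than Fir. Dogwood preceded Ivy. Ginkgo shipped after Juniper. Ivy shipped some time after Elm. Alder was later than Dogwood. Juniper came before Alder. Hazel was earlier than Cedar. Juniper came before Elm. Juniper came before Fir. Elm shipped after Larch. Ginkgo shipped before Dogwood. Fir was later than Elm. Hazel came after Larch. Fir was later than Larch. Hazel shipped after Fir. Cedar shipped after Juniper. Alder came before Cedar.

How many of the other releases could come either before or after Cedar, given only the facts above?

Forced before Cedar: Alder, Dogwood, Elm, Fir, Ginkgo, Hazel, Juniper, and Larch.
That leaves Ivy with no forced order relative to Cedar — 1.

1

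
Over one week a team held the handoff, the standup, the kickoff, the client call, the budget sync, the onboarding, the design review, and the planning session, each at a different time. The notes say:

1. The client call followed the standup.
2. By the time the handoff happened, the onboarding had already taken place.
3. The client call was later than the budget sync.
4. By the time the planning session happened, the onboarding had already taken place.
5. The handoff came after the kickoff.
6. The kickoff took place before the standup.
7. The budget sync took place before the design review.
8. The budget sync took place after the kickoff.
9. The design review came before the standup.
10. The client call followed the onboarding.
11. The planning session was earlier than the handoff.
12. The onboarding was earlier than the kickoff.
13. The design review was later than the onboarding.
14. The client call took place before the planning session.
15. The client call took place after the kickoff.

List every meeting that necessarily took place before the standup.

the budget sync, the design review, the kickoff, the onboarding

Directly stated before the standup: the design review and the kickoff.
The budget sync reaches the standup via the budget sync → the design review → the standup.
The onboarding reaches the standup via the onboarding → the design review → the standup.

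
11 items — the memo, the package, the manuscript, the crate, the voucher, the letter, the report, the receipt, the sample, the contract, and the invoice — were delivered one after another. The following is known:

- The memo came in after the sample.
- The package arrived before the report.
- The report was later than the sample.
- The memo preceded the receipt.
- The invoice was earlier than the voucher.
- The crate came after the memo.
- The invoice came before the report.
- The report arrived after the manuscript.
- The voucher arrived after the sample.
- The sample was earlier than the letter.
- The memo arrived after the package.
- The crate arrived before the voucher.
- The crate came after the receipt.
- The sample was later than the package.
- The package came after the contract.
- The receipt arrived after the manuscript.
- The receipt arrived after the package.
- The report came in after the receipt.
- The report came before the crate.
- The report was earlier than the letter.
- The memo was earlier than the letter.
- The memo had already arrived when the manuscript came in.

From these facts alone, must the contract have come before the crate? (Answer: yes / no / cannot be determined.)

Chain the constraints: the contract → the package → the report → the crate. Each link is directly stated, so the contract comes before the crate.

yes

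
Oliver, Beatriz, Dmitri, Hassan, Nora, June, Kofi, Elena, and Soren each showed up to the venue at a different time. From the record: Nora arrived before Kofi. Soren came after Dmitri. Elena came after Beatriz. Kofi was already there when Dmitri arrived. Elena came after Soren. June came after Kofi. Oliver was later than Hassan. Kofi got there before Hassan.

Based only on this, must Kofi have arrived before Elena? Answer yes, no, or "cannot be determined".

yes

Chain the constraints: Kofi → Dmitri → Soren → Elena. Each link is directly stated, so Kofi comes before Elena.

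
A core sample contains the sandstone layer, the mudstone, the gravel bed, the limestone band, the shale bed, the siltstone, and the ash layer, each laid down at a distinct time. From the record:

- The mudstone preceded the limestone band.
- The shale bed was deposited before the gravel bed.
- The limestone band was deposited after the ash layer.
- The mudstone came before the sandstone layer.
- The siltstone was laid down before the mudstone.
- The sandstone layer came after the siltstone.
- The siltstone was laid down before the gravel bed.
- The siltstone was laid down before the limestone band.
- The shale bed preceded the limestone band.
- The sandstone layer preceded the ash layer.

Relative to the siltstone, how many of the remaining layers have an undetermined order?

1

Forced after the siltstone: the ash layer, the gravel bed, the limestone band, the mudstone, and the sandstone layer.
That leaves the shale bed with no forced order relative to the siltstone — 1.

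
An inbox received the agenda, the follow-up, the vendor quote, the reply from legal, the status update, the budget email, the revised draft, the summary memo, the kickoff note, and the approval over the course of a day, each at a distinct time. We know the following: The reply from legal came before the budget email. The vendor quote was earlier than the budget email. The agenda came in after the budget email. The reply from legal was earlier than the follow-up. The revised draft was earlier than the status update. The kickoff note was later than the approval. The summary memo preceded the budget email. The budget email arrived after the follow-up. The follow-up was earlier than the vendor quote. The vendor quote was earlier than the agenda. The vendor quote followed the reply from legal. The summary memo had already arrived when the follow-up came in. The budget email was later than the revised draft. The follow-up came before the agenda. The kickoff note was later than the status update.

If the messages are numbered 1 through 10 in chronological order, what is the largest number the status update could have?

The status update must come before the kickoff note — 1 message forced after it.
Everything else can be placed before the status update in some valid order, so the status update can sit as late as position 10 − 1 = 9.

9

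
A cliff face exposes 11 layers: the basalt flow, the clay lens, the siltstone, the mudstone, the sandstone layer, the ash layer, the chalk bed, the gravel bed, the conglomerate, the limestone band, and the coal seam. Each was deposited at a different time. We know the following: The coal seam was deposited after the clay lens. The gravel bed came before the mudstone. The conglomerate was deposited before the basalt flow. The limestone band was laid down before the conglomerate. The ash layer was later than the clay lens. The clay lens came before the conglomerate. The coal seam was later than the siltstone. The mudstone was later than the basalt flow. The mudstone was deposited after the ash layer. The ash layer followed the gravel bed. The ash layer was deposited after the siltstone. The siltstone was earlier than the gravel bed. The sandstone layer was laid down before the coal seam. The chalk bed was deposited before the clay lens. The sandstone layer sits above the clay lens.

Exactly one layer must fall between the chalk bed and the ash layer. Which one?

Tracing the constraints gives the chalk bed → the clay lens → the ash layer, so the clay lens sits after the chalk bed and before the ash layer.
No other layer is forced both after the chalk bed and before the ash layer.

the clay lens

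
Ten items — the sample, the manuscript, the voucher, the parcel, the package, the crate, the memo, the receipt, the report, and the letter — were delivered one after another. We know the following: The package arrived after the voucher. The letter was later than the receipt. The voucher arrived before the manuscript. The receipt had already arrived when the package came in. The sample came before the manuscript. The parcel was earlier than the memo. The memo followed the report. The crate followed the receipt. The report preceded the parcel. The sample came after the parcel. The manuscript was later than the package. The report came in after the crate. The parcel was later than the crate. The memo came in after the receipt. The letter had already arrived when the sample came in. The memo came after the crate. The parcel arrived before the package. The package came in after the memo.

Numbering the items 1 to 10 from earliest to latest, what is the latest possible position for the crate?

4

The crate must come before the manuscript, the memo, the package, the parcel, the report, and the sample — 6 items forced after it.
Everything else can be placed before the crate in some valid order, so the crate can sit as late as position 10 − 6 = 4.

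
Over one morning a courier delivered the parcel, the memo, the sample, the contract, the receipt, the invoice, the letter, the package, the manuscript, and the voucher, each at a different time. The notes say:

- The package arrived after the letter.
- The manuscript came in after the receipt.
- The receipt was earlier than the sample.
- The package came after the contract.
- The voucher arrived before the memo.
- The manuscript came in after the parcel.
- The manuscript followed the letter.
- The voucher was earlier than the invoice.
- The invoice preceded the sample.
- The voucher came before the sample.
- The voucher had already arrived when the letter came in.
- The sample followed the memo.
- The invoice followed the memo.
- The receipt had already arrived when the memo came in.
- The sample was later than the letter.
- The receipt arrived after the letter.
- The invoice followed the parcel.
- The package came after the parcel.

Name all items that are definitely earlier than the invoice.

Directly stated before the invoice: the memo, the parcel, and the voucher.
The letter reaches the invoice via the letter → the receipt → the memo → the invoice.
The receipt reaches the invoice via the receipt → the memo → the invoice.

the letter, the memo, the parcel, the receipt, the voucher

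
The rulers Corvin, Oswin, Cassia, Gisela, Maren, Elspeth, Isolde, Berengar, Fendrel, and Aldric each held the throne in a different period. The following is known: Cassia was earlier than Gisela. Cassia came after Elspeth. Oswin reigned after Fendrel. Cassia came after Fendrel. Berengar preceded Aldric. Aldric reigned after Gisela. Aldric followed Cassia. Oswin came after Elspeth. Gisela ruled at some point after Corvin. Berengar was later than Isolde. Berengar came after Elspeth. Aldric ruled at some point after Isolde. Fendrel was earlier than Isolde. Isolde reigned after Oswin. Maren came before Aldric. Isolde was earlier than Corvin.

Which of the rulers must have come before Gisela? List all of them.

Cassia, Corvin, Elspeth, Fendrel, Isolde, Oswin

Directly stated before Gisela: Cassia and Corvin.
Elspeth reaches Gisela via Elspeth → Cassia → Gisela.
Fendrel reaches Gisela via Fendrel → Cassia → Gisela.
Isolde reaches Gisela via Isolde → Corvin → Gisela.
Likewise Oswin reaches Gisela by chaining the stated constraints.
No chain forces Maren (or any of the others) ahead of Gisela.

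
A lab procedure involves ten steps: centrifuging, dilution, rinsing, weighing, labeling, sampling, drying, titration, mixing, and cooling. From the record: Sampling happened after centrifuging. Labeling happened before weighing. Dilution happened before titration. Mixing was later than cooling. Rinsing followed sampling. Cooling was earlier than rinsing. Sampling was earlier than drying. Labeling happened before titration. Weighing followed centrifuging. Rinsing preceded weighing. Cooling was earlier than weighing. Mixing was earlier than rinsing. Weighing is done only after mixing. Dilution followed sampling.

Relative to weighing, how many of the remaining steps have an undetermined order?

3

Forced before weighing: centrifuging, cooling, labeling, mixing, rinsing, and sampling.
That leaves dilution, drying, and titration with no forced order relative to weighing — 3.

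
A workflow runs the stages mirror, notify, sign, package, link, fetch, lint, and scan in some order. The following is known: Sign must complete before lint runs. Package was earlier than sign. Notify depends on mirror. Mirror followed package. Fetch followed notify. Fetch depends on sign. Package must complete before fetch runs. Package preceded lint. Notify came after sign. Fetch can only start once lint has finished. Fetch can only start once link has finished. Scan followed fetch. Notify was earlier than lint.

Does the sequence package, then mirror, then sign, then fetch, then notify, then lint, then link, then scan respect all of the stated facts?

no

The constraints require link before fetch, but in the proposed sequence fetch appears ahead of link. That one violation is enough.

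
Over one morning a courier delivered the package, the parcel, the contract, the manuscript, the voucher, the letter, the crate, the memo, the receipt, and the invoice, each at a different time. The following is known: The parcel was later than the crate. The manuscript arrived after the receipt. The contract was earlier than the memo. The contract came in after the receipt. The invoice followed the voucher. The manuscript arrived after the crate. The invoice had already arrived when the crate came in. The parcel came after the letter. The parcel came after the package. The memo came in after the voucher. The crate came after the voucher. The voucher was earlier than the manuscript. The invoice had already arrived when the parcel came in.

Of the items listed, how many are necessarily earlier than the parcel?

Directly stated before the parcel: the crate, the invoice, the letter, and the package.
The voucher reaches the parcel via the voucher → the crate → the parcel.
No chain forces the memo (or any of the others) ahead of the parcel.
That's the crate, the invoice, the letter, the package, and the voucher — 5 in all.

5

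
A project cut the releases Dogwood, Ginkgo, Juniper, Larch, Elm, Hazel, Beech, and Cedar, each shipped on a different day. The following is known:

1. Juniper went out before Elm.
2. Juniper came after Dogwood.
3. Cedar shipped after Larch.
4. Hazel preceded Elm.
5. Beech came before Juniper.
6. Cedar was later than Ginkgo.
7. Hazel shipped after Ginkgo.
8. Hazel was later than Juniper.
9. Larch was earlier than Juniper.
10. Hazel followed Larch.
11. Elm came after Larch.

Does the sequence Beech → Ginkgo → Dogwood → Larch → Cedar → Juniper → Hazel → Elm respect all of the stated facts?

Check each stated constraint against the proposed order — e.g. Beech is ahead of Juniper; Ginkgo is ahead of Hazel. Every pair is in the required order; nothing is violated.

yes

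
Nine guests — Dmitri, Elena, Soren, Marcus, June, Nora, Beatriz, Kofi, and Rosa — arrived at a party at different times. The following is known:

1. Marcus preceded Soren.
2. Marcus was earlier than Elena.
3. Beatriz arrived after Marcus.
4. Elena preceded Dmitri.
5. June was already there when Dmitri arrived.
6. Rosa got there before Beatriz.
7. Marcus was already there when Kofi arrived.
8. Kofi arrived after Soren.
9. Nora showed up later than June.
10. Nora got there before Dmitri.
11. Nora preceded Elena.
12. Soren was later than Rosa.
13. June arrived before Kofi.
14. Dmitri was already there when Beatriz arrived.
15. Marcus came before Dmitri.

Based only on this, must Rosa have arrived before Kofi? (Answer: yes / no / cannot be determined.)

yes

Chain the constraints: Rosa → Soren → Kofi. Each link is directly stated, so Rosa comes before Kofi.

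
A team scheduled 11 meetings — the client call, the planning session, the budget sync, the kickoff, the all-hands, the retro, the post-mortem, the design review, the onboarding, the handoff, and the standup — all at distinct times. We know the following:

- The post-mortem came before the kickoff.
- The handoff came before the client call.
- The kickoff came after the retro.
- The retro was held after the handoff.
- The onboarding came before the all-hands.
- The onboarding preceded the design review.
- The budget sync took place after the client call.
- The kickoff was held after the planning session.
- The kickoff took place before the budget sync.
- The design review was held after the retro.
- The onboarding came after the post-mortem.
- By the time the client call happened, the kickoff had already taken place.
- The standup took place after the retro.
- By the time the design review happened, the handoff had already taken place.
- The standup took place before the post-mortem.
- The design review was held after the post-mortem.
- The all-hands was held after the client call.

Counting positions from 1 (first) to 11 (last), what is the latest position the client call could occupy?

The client call must come before the all-hands and the budget sync — 2 meetings forced after it.
Everything else can be placed before the client call in some valid order, so the client call can sit as late as position 11 − 2 = 9.

9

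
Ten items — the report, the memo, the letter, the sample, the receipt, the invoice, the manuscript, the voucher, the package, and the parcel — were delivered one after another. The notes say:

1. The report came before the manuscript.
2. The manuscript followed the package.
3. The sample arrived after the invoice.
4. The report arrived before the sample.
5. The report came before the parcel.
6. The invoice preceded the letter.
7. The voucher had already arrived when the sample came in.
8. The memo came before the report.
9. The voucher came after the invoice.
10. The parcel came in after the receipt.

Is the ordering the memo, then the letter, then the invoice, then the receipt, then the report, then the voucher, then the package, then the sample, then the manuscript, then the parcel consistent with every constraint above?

The constraints require the invoice before the letter, but in the proposed sequence the letter appears ahead of the invoice. That one violation is enough.

no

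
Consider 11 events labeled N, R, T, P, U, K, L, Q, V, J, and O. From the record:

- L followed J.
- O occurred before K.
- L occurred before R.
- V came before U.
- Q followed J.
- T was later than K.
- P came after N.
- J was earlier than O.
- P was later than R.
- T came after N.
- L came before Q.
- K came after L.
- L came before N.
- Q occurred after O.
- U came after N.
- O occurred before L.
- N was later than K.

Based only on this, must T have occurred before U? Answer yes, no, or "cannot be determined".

cannot be determined

No chain of stated constraints runs from T to U, and none runs from U to T either.
So the relative order of T and U is not fixed by the given facts.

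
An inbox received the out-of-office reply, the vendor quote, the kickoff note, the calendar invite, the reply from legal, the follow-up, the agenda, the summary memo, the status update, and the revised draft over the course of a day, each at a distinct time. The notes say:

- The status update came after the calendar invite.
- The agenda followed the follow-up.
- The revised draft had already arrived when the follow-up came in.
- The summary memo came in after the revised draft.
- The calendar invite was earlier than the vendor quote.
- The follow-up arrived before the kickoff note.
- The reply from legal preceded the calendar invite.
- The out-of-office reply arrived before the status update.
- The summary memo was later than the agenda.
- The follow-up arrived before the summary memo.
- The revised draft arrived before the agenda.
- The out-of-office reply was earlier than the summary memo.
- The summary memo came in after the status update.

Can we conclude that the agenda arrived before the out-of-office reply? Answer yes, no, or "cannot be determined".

cannot be determined

No chain of stated constraints runs from the agenda to the out-of-office reply, and none runs from the out-of-office reply to the agenda either.
So the relative order of the agenda and the out-of-office reply is not fixed by the given facts.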